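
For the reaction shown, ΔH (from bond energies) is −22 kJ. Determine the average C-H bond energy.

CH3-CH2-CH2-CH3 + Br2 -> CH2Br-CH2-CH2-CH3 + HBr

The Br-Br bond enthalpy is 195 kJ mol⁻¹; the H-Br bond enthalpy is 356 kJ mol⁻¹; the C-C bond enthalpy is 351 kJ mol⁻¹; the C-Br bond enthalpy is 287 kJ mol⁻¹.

Let D be the C-H bond energy.
Σ(broken) = 1×195 + 3×351 + 10×D = 1248 + 10D
Σ(formed) = 1×287 + 3×351 + 9×D + 1×356 = 1696 + 9D
ΔH = Σ(broken) − Σ(formed) = (1248 + 10D) − (1696 + 9D) = −448 + D
Setting this equal to −22 kJ gives D = 426 kJ/mol.

D(C-H) ≈ 426 kJ/mol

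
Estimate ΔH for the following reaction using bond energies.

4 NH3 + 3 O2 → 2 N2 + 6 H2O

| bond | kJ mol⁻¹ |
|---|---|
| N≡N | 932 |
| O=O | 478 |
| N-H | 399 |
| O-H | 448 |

Bonds broken (reactants):
  N-H: 12 × 399 = 4788
  O=O: 3 × 478 = 1434
  Σ(broken) = 6222 kJ
Bonds formed (products):
  N≡N: 2 × 932 = 1864
  O-H: 12 × 448 = 5376
  Σ(formed) = 7240 kJ
ΔH = Σ(broken) − Σ(formed) = 6222 − 7240 = −1018 kJ

ΔH ≈ −1018 kJ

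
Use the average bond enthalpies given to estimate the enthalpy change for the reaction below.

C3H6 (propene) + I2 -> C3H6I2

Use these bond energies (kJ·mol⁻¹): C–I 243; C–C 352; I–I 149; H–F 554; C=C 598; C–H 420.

ΔH ≈ −91 kJ

Bonds broken (reactants):
  C–C: 1 × 352 = 352
  C–H: 6 × 420 = 2520
  C=C: 1 × 598 = 598
  I–I: 1 × 149 = 149
  Σ(broken) = 3619 kJ
Bonds formed (products):
  C–C: 2 × 352 = 704
  C–H: 6 × 420 = 2520
  C–I: 2 × 243 = 486
  Σ(formed) = 3710 kJ
ΔH = Σ(broken) − Σ(formed) = 3619 − 3710 = −91 kJ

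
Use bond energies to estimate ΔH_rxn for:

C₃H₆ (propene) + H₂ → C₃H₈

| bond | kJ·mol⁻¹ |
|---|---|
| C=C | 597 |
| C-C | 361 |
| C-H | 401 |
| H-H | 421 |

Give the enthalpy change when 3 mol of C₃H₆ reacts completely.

Bonds broken (reactants):
  C-C: 1 × 361 = 361
  C-H: 6 × 401 = 2406
  C=C: 1 × 597 = 597
  H-H: 1 × 421 = 421
  Σ(broken) = 3785 kJ
Bonds formed (products):
  C-C: 2 × 361 = 722
  C-H: 8 × 401 = 3208
  Σ(formed) = 3930 kJ
ΔH = Σ(broken) − Σ(formed) = 3785 − 3930 = −145 kJ
For 3× the reaction as written: 3 × (−145) = −435 kJ

ΔH = −435 kJ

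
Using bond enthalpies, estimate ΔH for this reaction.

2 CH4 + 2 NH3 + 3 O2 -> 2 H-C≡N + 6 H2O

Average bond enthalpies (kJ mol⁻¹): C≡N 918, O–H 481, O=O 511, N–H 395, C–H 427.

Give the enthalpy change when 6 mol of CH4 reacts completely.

Bonds broken (reactants):
  C–H: 8 × 427 = 3416
  N–H: 6 × 395 = 2370
  O=O: 3 × 511 = 1533
  Σ(broken) = 7319 kJ
Bonds formed (products):
  C≡N: 2 × 918 = 1836
  C–H: 2 × 427 = 854
  O–H: 12 × 481 = 5772
  Σ(formed) = 8462 kJ
ΔH = Σ(broken) − Σ(formed) = 7319 − 8462 = −1143 kJ
For 3× the reaction as written: 3 × (−1143) = −3429 kJ

ΔH = −3429 kJ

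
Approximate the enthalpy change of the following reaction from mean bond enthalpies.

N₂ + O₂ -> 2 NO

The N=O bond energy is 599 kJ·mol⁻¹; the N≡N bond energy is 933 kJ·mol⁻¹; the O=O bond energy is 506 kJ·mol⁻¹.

ΔH ≈ +241 kJ

Bonds broken (reactants):
  N≡N: 1 × 933 = 933
  O=O: 1 × 506 = 506
  Σ(broken) = 1439 kJ
Bonds formed (products):
  N=O: 2 × 599 = 1198
  Σ(formed) = 1198 kJ
ΔH = Σ(broken) − Σ(formed) = 1439 − 1198 = +241 kJ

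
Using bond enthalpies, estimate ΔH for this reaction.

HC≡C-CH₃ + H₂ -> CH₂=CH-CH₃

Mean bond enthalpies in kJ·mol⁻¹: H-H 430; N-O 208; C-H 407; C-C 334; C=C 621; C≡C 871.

Bonds broken (reactants):
  C≡C: 1 × 871 = 871
  C-C: 1 × 334 = 334
  C-H: 4 × 407 = 1628
  H-H: 1 × 430 = 430
  Σ(broken) = 3263 kJ
Bonds formed (products):
  C-C: 1 × 334 = 334
  C-H: 6 × 407 = 2442
  C=C: 1 × 621 = 621
  Σ(formed) = 3397 kJ
ΔH = Σ(broken) − Σ(formed) = 3263 − 3397 = −134 kJ

ΔH ≈ −134 kJ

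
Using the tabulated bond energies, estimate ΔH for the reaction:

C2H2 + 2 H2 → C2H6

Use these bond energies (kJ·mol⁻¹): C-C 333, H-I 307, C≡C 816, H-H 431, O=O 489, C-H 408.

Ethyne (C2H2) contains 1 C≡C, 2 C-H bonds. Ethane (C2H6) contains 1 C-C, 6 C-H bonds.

Bonds broken (reactants):
  C≡C: 1 × 816 = 816
  C-H: 2 × 408 = 816
  H-H: 2 × 431 = 862
  Σ(broken) = 2494 kJ
Bonds formed (products):
  C-C: 1 × 333 = 333
  C-H: 6 × 408 = 2448
  Σ(formed) = 2781 kJ
ΔH = Σ(broken) − Σ(formed) = 2494 − 2781 = −287 kJ

ΔH ≈ −287 kJ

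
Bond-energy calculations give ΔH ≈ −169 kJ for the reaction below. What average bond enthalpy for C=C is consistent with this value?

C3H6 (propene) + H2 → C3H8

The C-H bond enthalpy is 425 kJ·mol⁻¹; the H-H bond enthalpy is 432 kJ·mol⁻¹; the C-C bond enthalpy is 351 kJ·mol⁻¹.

D(C=C) ≈ 600 kJ/mol

Let D be the C=C bond energy.
Σ(broken) = 1×351 + 6×425 + 1×D + 1×432 = 3333 + D
Σ(formed) = 2×351 + 8×425 = 4102
ΔH = Σ(broken) − Σ(formed) = (3333 + D) − (4102) = −769 + D
Setting this equal to −169 kJ gives D = 600 kJ/mol.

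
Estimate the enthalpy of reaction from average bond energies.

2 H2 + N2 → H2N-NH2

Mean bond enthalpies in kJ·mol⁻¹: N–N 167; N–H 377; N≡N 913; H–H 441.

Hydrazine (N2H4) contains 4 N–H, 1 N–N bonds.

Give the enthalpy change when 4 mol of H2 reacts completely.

ΔH = +240 kJ

Bonds broken (reactants):
  H–H: 2 × 441 = 882
  N≡N: 1 × 913 = 913
  Σ(broken) = 1795 kJ
Bonds formed (products):
  N–H: 4 × 377 = 1508
  N–N: 1 × 167 = 167
  Σ(formed) = 1675 kJ
ΔH = Σ(broken) − Σ(formed) = 1795 − 1675 = +120 kJ
For 2× the reaction as written: 2 × (+120) = +240 kJ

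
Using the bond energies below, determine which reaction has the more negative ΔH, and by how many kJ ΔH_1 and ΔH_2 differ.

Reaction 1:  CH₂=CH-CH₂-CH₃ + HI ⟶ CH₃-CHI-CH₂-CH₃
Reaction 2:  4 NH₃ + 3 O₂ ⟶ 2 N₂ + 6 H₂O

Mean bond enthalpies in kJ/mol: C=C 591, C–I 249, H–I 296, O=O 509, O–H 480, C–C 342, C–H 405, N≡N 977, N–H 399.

Reaction 1:
  Bonds broken (reactants):
    C–C: 2 × 342 = 684
    C–H: 8 × 405 = 3240
    C=C: 1 × 591 = 591
    H–I: 1 × 296 = 296
    Σ(broken) = 4811 kJ
  Bonds formed (products):
    C–C: 3 × 342 = 1026
    C–H: 9 × 405 = 3645
    C–I: 1 × 249 = 249
    Σ(formed) = 4920 kJ
  ΔH_1 = 4811 − 4920 = −109 kJ
Reaction 2:
  Bonds broken (reactants):
    N–H: 12 × 399 = 4788
    O=O: 3 × 509 = 1527
    Σ(broken) = 6315 kJ
  Bonds formed (products):
    N≡N: 2 × 977 = 1954
    O–H: 12 × 480 = 5760
    Σ(formed) = 7714 kJ
  ΔH_2 = 6315 − 7714 = −1399 kJ
ΔH_1 − ΔH_2 = +1290 kJ, so reaction 2 has the more negative ΔH; |ΔH_1 − ΔH_2| = 1290 kJ.

Reaction 2, by 1290 kJ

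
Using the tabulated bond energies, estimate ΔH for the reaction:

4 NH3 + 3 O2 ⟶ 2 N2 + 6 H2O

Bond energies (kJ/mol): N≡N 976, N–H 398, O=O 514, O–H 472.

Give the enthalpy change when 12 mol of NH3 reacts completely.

ΔH = −3894 kJ

Bonds broken (reactants):
  N–H: 12 × 398 = 4776
  O=O: 3 × 514 = 1542
  Σ(broken) = 6318 kJ
Bonds formed (products):
  N≡N: 2 × 976 = 1952
  O–H: 12 × 472 = 5664
  Σ(formed) = 7616 kJ
ΔH = Σ(broken) − Σ(formed) = 6318 − 7616 = −1298 kJ
For 3× the reaction as written: 3 × (−1298) = −3894 kJ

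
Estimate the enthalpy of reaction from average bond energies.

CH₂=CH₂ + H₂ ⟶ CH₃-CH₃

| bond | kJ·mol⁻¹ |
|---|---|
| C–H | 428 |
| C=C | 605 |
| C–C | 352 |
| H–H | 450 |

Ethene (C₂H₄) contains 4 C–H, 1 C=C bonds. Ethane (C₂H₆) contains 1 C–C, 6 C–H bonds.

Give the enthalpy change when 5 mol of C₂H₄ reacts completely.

Bonds broken (reactants):
  C–H: 4 × 428 = 1712
  C=C: 1 × 605 = 605
  H–H: 1 × 450 = 450
  Σ(broken) = 2767 kJ
Bonds formed (products):
  C–C: 1 × 352 = 352
  C–H: 6 × 428 = 2568
  Σ(formed) = 2920 kJ
ΔH = Σ(broken) − Σ(formed) = 2767 − 2920 = −153 kJ
For 5× the reaction as written: 5 × (−153) = −765 kJ

ΔH = −765 kJ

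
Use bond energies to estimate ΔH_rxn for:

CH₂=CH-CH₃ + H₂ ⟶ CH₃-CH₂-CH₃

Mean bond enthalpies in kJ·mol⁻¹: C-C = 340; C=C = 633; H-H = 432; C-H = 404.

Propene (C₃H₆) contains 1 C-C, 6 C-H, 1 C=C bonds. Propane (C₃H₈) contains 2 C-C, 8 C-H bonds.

Bonds broken (reactants):
  C-C: 1 × 340 = 340
  C-H: 6 × 404 = 2424
  C=C: 1 × 633 = 633
  H-H: 1 × 432 = 432
  Σ(broken) = 3829 kJ
Bonds formed (products):
  C-C: 2 × 340 = 680
  C-H: 8 × 404 = 3232
  Σ(formed) = 3912 kJ
ΔH = Σ(broken) − Σ(formed) = 3829 − 3912 = −83 kJ

ΔH ≈ −83 kJ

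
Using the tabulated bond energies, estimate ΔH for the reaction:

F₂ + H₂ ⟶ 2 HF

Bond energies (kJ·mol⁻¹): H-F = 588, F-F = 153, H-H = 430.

Bonds broken (reactants):
  F-F: 1 × 153 = 153
  H-H: 1 × 430 = 430
  Σ(broken) = 583 kJ
Bonds formed (products):
  H-F: 2 × 588 = 1176
  Σ(formed) = 1176 kJ
ΔH = Σ(broken) − Σ(formed) = 583 − 1176 = −593 kJ

ΔH ≈ −593 kJ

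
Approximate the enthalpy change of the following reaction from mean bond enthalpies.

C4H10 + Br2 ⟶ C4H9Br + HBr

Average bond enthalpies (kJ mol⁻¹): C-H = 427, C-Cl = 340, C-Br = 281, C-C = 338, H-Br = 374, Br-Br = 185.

Bonds broken (reactants):
  Br-Br: 1 × 185 = 185
  C-C: 3 × 338 = 1014
  C-H: 10 × 427 = 4270
  Σ(broken) = 5469 kJ
Bonds formed (products):
  C-Br: 1 × 281 = 281
  C-C: 3 × 338 = 1014
  C-H: 9 × 427 = 3843
  H-Br: 1 × 374 = 374
  Σ(formed) = 5512 kJ
ΔH = Σ(broken) − Σ(formed) = 5469 − 5512 = −43 kJ

ΔH ≈ −43 kJ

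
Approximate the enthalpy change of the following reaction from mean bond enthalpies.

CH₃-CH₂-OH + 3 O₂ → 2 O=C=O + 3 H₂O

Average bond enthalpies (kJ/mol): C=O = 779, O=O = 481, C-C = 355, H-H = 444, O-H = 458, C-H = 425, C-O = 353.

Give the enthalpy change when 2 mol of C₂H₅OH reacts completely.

Bonds broken (reactants):
  C-C: 1 × 355 = 355
  C-H: 5 × 425 = 2125
  C-O: 1 × 353 = 353
  O-H: 1 × 458 = 458
  O=O: 3 × 481 = 1443
  Σ(broken) = 4734 kJ
Bonds formed (products):
  C=O: 4 × 779 = 3116
  O-H: 6 × 458 = 2748
  Σ(formed) = 5864 kJ
ΔH = Σ(broken) − Σ(formed) = 4734 − 5864 = −1130 kJ
For 2× the reaction as written: 2 × (−1130) = −2260 kJ

ΔH = −2260 kJ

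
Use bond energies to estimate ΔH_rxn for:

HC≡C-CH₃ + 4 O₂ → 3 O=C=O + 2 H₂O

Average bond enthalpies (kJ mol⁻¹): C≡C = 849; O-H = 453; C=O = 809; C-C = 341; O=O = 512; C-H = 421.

ΔH ≈ −1744 kJ

Bonds broken (reactants):
  C≡C: 1 × 849 = 849
  C-C: 1 × 341 = 341
  C-H: 4 × 421 = 1684
  O=O: 4 × 512 = 2048
  Σ(broken) = 4922 kJ
Bonds formed (products):
  C=O: 6 × 809 = 4854
  O-H: 4 × 453 = 1812
  Σ(formed) = 6666 kJ
ΔH = Σ(broken) − Σ(formed) = 4922 − 6666 = −1744 kJ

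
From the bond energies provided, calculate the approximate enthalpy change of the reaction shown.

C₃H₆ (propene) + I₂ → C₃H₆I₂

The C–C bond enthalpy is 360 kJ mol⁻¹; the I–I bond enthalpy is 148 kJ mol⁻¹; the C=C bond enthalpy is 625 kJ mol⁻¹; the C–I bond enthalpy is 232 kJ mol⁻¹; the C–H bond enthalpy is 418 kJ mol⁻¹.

ΔH ≈ −51 kJ

Bonds broken (reactants):
  C–C: 1 × 360 = 360
  C–H: 6 × 418 = 2508
  C=C: 1 × 625 = 625
  I–I: 1 × 148 = 148
  Σ(broken) = 3641 kJ
Bonds formed (products):
  C–C: 2 × 360 = 720
  C–H: 6 × 418 = 2508
  C–I: 2 × 232 = 464
  Σ(formed) = 3692 kJ
ΔH = Σ(broken) − Σ(formed) = 3641 − 3692 = −51 kJ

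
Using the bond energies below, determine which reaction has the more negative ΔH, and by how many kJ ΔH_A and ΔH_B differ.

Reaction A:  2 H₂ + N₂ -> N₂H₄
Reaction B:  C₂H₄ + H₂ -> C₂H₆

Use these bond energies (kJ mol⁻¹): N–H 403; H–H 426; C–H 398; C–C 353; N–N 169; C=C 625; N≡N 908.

Reaction A:
  Bonds broken (reactants):
    H–H: 2 × 426 = 852
    N≡N: 1 × 908 = 908
    Σ(broken) = 1760 kJ
  Bonds formed (products):
    N–H: 4 × 403 = 1612
    N–N: 1 × 169 = 169
    Σ(formed) = 1781 kJ
  ΔH_A = 1760 − 1781 = −21 kJ
Reaction B:
  Bonds broken (reactants):
    C–H: 4 × 398 = 1592
    C=C: 1 × 625 = 625
    H–H: 1 × 426 = 426
    Σ(broken) = 2643 kJ
  Bonds formed (products):
    C–C: 1 × 353 = 353
    C–H: 6 × 398 = 2388
    Σ(formed) = 2741 kJ
  ΔH_B = 2643 − 2741 = −98 kJ
ΔH_A − ΔH_B = +77 kJ, so reaction B has the more negative ΔH; |ΔH_A − ΔH_B| = 77 kJ.

Reaction B, by 77 kJ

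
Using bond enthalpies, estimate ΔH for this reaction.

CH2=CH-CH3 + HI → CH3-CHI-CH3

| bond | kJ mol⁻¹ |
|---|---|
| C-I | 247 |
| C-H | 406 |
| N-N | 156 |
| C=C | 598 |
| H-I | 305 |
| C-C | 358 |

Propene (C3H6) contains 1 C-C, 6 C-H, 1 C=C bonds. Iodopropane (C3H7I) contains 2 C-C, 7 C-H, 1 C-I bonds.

ΔH ≈ −108 kJ

Bonds broken (reactants):
  C-C: 1 × 358 = 358
  C-H: 6 × 406 = 2436
  C=C: 1 × 598 = 598
  H-I: 1 × 305 = 305
  Σ(broken) = 3697 kJ
Bonds formed (products):
  C-C: 2 × 358 = 716
  C-H: 7 × 406 = 2842
  C-I: 1 × 247 = 247
  Σ(formed) = 3805 kJ
ΔH = Σ(broken) − Σ(formed) = 3697 − 3805 = −108 kJ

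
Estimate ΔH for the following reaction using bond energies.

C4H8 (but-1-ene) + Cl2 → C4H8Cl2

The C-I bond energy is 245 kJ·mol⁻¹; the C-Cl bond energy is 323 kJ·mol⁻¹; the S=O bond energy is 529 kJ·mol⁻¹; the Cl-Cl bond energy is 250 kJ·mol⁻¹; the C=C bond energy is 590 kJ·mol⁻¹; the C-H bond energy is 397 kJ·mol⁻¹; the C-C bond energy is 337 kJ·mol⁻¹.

ΔH ≈ −143 kJ

Bonds broken (reactants):
  C-C: 2 × 337 = 674
  C-H: 8 × 397 = 3176
  C=C: 1 × 590 = 590
  Cl-Cl: 1 × 250 = 250
  Σ(broken) = 4690 kJ
Bonds formed (products):
  C-C: 3 × 337 = 1011
  C-Cl: 2 × 323 = 646
  C-H: 8 × 397 = 3176
  Σ(formed) = 4833 kJ
ΔH = Σ(broken) − Σ(formed) = 4690 − 4833 = −143 kJ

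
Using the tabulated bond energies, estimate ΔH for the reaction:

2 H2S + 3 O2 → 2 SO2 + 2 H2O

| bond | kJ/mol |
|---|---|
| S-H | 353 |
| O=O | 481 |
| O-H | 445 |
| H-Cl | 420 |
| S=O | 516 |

Bonds broken (reactants):
  O=O: 3 × 481 = 1443
  S-H: 4 × 353 = 1412
  Σ(broken) = 2855 kJ
Bonds formed (products):
  O-H: 4 × 445 = 1780
  S=O: 4 × 516 = 2064
  Σ(formed) = 3844 kJ
ΔH = Σ(broken) − Σ(formed) = 2855 − 3844 = −989 kJ

ΔH ≈ −989 kJ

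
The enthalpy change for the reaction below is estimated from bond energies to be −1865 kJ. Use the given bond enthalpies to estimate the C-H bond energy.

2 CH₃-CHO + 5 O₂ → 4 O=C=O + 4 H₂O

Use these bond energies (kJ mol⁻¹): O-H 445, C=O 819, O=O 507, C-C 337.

Let D be the C-H bond energy.
Σ(broken) = 2×337 + 8×D + 2×819 + 5×507 = 4847 + 8D
Σ(formed) = 8×819 + 8×445 = 10112
ΔH = Σ(broken) − Σ(formed) = (4847 + 8D) − (10112) = −5265 + 8D
Setting this equal to −1865 kJ gives 8D = 3400, so D = 425 kJ/mol.

D(C-H) ≈ 425 kJ/mol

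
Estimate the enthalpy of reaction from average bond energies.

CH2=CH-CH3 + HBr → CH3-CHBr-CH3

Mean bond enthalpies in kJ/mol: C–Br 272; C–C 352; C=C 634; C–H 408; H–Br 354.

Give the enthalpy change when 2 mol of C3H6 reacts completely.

Bonds broken (reactants):
  C–C: 1 × 352 = 352
  C–H: 6 × 408 = 2448
  C=C: 1 × 634 = 634
  H–Br: 1 × 354 = 354
  Σ(broken) = 3788 kJ
Bonds formed (products):
  C–Br: 1 × 272 = 272
  C–C: 2 × 352 = 704
  C–H: 7 × 408 = 2856
  Σ(formed) = 3832 kJ
ΔH = Σ(broken) − Σ(formed) = 3788 − 3832 = −44 kJ
For 2× the reaction as written: 2 × (−44) = −88 kJ

ΔH = −88 kJ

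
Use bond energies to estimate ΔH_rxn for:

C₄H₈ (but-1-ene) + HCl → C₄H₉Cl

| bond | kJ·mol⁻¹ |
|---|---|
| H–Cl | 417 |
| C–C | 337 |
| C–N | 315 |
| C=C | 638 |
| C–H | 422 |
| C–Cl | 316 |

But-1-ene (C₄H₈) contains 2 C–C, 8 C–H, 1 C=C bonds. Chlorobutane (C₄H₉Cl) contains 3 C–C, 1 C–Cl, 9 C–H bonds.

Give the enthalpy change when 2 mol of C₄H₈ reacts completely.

Bonds broken (reactants):
  C–C: 2 × 337 = 674
  C–H: 8 × 422 = 3376
  C=C: 1 × 638 = 638
  H–Cl: 1 × 417 = 417
  Σ(broken) = 5105 kJ
Bonds formed (products):
  C–C: 3 × 337 = 1011
  C–Cl: 1 × 316 = 316
  C–H: 9 × 422 = 3798
  Σ(formed) = 5125 kJ
ΔH = Σ(broken) − Σ(formed) = 5105 − 5125 = −20 kJ
For 2× the reaction as written: 2 × (−20) = −40 kJ

ΔH = −40 kJ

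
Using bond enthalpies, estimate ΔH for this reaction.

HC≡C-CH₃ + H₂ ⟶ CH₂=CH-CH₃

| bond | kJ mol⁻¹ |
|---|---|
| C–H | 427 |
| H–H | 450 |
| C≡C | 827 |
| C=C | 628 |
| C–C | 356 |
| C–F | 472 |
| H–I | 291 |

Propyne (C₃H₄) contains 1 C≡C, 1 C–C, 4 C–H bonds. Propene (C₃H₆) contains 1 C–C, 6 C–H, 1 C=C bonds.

ΔH ≈ −205 kJ

Bonds broken (reactants):
  C≡C: 1 × 827 = 827
  C–C: 1 × 356 = 356
  C–H: 4 × 427 = 1708
  H–H: 1 × 450 = 450
  Σ(broken) = 3341 kJ
Bonds formed (products):
  C–C: 1 × 356 = 356
  C–H: 6 × 427 = 2562
  C=C: 1 × 628 = 628
  Σ(formed) = 3546 kJ
ΔH = Σ(broken) − Σ(formed) = 3341 − 3546 = −205 kJ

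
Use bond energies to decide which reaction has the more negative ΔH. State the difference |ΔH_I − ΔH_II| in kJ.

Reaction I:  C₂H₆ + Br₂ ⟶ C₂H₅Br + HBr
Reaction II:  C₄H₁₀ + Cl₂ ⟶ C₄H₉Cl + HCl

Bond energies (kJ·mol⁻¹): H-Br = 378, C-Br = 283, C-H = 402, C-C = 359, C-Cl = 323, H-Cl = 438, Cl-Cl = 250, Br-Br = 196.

Reaction I:
  Bonds broken (reactants):
    Br-Br: 1 × 196 = 196
    C-C: 1 × 359 = 359
    C-H: 6 × 402 = 2412
    Σ(broken) = 2967 kJ
  Bonds formed (products):
    C-Br: 1 × 283 = 283
    C-C: 1 × 359 = 359
    C-H: 5 × 402 = 2010
    H-Br: 1 × 378 = 378
    Σ(formed) = 3030 kJ
  ΔH_I = 2967 − 3030 = −63 kJ
Reaction II:
  Bonds broken (reactants):
    C-C: 3 × 359 = 1077
    C-H: 10 × 402 = 4020
    Cl-Cl: 1 × 250 = 250
    Σ(broken) = 5347 kJ
  Bonds formed (products):
    C-C: 3 × 359 = 1077
    C-Cl: 1 × 323 = 323
    C-H: 9 × 402 = 3618
    H-Cl: 1 × 438 = 438
    Σ(formed) = 5456 kJ
  ΔH_II = 5347 − 5456 = −109 kJ
ΔH_I − ΔH_II = +46 kJ, so reaction II has the more negative ΔH; |ΔH_I − ΔH_II| = 46 kJ.

Reaction II, by 46 kJ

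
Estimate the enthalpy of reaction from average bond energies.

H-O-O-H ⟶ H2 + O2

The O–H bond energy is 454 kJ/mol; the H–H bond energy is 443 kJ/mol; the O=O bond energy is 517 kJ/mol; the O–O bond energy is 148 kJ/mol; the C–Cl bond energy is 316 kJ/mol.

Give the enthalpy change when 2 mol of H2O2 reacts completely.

Bonds broken (reactants):
  O–H: 2 × 454 = 908
  O–O: 1 × 148 = 148
  Σ(broken) = 1056 kJ
Bonds formed (products):
  H–H: 1 × 443 = 443
  O=O: 1 × 517 = 517
  Σ(formed) = 960 kJ
ΔH = Σ(broken) − Σ(formed) = 1056 − 960 = +96 kJ
For 2× the reaction as written: 2 × (+96) = +192 kJ

ΔH = +192 kJ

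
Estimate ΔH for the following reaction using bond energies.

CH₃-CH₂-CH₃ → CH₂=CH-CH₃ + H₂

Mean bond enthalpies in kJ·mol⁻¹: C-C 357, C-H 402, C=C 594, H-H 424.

ΔH ≈ +143 kJ

Bonds broken (reactants):
  C-C: 2 × 357 = 714
  C-H: 8 × 402 = 3216
  Σ(broken) = 3930 kJ
Bonds formed (products):
  C-C: 1 × 357 = 357
  C-H: 6 × 402 = 2412
  C=C: 1 × 594 = 594
  H-H: 1 × 424 = 424
  Σ(formed) = 3787 kJ
ΔH = Σ(broken) − Σ(formed) = 3930 − 3787 = +143 kJ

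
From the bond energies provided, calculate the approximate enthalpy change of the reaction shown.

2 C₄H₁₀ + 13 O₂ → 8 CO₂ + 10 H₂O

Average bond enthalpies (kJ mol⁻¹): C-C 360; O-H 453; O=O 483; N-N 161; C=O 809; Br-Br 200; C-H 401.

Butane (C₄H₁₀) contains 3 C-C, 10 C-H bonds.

Bonds broken (reactants):
  C-C: 6 × 360 = 2160
  C-H: 20 × 401 = 8020
  O=O: 13 × 483 = 6279
  Σ(broken) = 16459 kJ
Bonds formed (products):
  C=O: 16 × 809 = 12944
  O-H: 20 × 453 = 9060
  Σ(formed) = 22004 kJ
ΔH = Σ(broken) − Σ(formed) = 16459 − 22004 = −5545 kJ

ΔH ≈ −5545 kJ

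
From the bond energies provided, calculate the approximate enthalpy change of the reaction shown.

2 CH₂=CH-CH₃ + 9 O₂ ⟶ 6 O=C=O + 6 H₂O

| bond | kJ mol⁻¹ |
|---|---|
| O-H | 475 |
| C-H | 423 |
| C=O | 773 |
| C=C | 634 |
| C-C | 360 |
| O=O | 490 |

Bonds broken (reactants):
  C-C: 2 × 360 = 720
  C-H: 12 × 423 = 5076
  C=C: 2 × 634 = 1268
  O=O: 9 × 490 = 4410
  Σ(broken) = 11474 kJ
Bonds formed (products):
  C=O: 12 × 773 = 9276
  O-H: 12 × 475 = 5700
  Σ(formed) = 14976 kJ
ΔH = Σ(broken) − Σ(formed) = 11474 − 14976 = −3502 kJ

ΔH ≈ −3502 kJ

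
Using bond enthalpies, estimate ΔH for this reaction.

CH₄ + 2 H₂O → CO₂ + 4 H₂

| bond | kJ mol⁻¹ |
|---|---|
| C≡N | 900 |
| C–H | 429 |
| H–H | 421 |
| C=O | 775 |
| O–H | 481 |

Bonds broken (reactants):
  C–H: 4 × 429 = 1716
  O–H: 4 × 481 = 1924
  Σ(broken) = 3640 kJ
Bonds formed (products):
  C=O: 2 × 775 = 1550
  H–H: 4 × 421 = 1684
  Σ(formed) = 3234 kJ
ΔH = Σ(broken) − Σ(formed) = 3640 − 3234 = +406 kJ

ΔH ≈ +406 kJ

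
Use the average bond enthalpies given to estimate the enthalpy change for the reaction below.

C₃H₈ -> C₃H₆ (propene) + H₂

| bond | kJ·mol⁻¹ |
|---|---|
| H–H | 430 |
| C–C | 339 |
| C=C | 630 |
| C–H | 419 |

ΔH ≈ +117 kJ

Bonds broken (reactants):
  C–C: 2 × 339 = 678
  C–H: 8 × 419 = 3352
  Σ(broken) = 4030 kJ
Bonds formed (products):
  C–C: 1 × 339 = 339
  C–H: 6 × 419 = 2514
  C=C: 1 × 630 = 630
  H–H: 1 × 430 = 430
  Σ(formed) = 3913 kJ
ΔH = Σ(broken) − Σ(formed) = 4030 − 3913 = +117 kJ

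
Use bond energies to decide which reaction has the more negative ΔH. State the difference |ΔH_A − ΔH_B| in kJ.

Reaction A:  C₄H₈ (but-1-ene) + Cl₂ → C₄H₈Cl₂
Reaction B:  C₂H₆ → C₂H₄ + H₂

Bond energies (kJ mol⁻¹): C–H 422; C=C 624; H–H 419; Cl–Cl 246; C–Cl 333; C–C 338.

Reaction A, by 273 kJ

Reaction A:
  Bonds broken (reactants):
    C–C: 2 × 338 = 676
    C–H: 8 × 422 = 3376
    C=C: 1 × 624 = 624
    Cl–Cl: 1 × 246 = 246
    Σ(broken) = 4922 kJ
  Bonds formed (products):
    C–C: 3 × 338 = 1014
    C–Cl: 2 × 333 = 666
    C–H: 8 × 422 = 3376
    Σ(formed) = 5056 kJ
  ΔH_A = 4922 − 5056 = −134 kJ
Reaction B:
  Bonds broken (reactants):
    C–C: 1 × 338 = 338
    C–H: 6 × 422 = 2532
    Σ(broken) = 2870 kJ
  Bonds formed (products):
    C–H: 4 × 422 = 1688
    C=C: 1 × 624 = 624
    H–H: 1 × 419 = 419
    Σ(formed) = 2731 kJ
  ΔH_B = 2870 − 2731 = +139 kJ
ΔH_A − ΔH_B = −273 kJ, so reaction A has the more negative ΔH; |ΔH_A − ΔH_B| = 273 kJ.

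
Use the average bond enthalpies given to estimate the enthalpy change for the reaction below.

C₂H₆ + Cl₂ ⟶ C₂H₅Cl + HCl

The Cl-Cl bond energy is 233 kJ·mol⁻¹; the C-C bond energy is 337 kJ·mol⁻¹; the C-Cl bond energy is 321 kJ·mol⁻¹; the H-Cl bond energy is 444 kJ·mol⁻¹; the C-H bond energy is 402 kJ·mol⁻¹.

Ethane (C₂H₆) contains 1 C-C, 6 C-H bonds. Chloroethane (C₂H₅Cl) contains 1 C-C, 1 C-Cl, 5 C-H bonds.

Bonds broken (reactants):
  C-C: 1 × 337 = 337
  C-H: 6 × 402 = 2412
  Cl-Cl: 1 × 233 = 233
  Σ(broken) = 2982 kJ
Bonds formed (products):
  C-C: 1 × 337 = 337
  C-Cl: 1 × 321 = 321
  C-H: 5 × 402 = 2010
  H-Cl: 1 × 444 = 444
  Σ(formed) = 3112 kJ
ΔH = Σ(broken) − Σ(formed) = 2982 − 3112 = −130 kJ

ΔH ≈ −130 kJ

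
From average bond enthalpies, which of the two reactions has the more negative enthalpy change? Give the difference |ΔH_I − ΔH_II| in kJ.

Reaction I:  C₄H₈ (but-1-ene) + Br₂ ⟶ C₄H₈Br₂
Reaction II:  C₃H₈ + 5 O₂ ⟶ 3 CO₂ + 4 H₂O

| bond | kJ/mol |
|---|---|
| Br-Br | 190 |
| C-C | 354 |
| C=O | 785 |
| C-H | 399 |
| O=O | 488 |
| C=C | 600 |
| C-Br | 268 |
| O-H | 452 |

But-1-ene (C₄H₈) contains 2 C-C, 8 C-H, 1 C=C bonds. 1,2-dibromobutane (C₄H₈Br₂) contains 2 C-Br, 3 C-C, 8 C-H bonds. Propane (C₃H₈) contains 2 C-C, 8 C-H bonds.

Reaction I:
  Bonds broken (reactants):
    Br-Br: 1 × 190 = 190
    C-C: 2 × 354 = 708
    C-H: 8 × 399 = 3192
    C=C: 1 × 600 = 600
    Σ(broken) = 4690 kJ
  Bonds formed (products):
    C-Br: 2 × 268 = 536
    C-C: 3 × 354 = 1062
    C-H: 8 × 399 = 3192
    Σ(formed) = 4790 kJ
  ΔH_I = 4690 − 4790 = −100 kJ
Reaction II:
  Bonds broken (reactants):
    C-C: 2 × 354 = 708
    C-H: 8 × 399 = 3192
    O=O: 5 × 488 = 2440
    Σ(broken) = 6340 kJ
  Bonds formed (products):
    C=O: 6 × 785 = 4710
    O-H: 8 × 452 = 3616
    Σ(formed) = 8326 kJ
  ΔH_II = 6340 − 8326 = −1986 kJ
ΔH_I − ΔH_II = +1886 kJ, so reaction II has the more negative ΔH; |ΔH_I − ΔH_II| = 1886 kJ.

Reaction II, by 1886 kJ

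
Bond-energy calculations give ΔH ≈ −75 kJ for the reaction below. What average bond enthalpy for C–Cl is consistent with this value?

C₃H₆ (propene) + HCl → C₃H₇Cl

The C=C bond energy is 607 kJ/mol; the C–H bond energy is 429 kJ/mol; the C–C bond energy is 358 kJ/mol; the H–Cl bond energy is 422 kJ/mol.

D(C–Cl) ≈ 317 kJ/mol

Let D be the C–Cl bond energy.
Σ(broken) = 1×358 + 6×429 + 1×607 + 1×422 = 3961
Σ(formed) = 2×358 + 1×D + 7×429 = 3719 + D
ΔH = Σ(broken) − Σ(formed) = (3961) − (3719 + D) = +242 − D
Setting this equal to −75 kJ gives D = 317 kJ/mol.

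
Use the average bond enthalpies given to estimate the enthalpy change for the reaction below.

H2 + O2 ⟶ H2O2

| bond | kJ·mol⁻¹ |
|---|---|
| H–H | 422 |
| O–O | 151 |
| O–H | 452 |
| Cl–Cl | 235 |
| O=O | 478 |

ΔH ≈ −155 kJ

Bonds broken (reactants):
  H–H: 1 × 422 = 422
  O=O: 1 × 478 = 478
  Σ(broken) = 900 kJ
Bonds formed (products):
  O–H: 2 × 452 = 904
  O–O: 1 × 151 = 151
  Σ(formed) = 1055 kJ
ΔH = Σ(broken) − Σ(formed) = 900 − 1055 = −155 kJ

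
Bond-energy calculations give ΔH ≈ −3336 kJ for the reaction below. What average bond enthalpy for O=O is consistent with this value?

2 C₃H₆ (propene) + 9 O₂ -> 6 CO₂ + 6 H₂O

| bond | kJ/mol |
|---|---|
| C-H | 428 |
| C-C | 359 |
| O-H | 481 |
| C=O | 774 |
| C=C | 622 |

Let D be the O=O bond energy.
Σ(broken) = 2×359 + 12×428 + 2×622 + 9×D = 7098 + 9D
Σ(formed) = 12×774 + 12×481 = 15060
ΔH = Σ(broken) − Σ(formed) = (7098 + 9D) − (15060) = −7962 + 9D
Setting this equal to −3336 kJ gives 9D = 4626, so D = 514 kJ/mol.

D(O=O) ≈ 514 kJ/mol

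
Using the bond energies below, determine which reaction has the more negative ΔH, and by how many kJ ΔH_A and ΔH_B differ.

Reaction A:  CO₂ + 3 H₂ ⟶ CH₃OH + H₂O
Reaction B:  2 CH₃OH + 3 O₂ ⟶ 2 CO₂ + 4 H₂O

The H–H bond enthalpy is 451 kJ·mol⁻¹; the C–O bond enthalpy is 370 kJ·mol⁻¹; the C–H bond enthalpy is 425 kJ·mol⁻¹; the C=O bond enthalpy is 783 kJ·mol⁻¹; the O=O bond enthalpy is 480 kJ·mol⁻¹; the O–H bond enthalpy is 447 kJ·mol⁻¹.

Reaction A:
  Bonds broken (reactants):
    C=O: 2 × 783 = 1566
    H–H: 3 × 451 = 1353
    Σ(broken) = 2919 kJ
  Bonds formed (products):
    C–H: 3 × 425 = 1275
    C–O: 1 × 370 = 370
    O–H: 3 × 447 = 1341
    Σ(formed) = 2986 kJ
  ΔH_A = 2919 − 2986 = −67 kJ
Reaction B:
  Bonds broken (reactants):
    C–H: 6 × 425 = 2550
    C–O: 2 × 370 = 740
    O–H: 2 × 447 = 894
    O=O: 3 × 480 = 1440
    Σ(broken) = 5624 kJ
  Bonds formed (products):
    C=O: 4 × 783 = 3132
    O–H: 8 × 447 = 3576
    Σ(formed) = 6708 kJ
  ΔH_B = 5624 − 6708 = −1084 kJ
ΔH_A − ΔH_B = +1017 kJ, so reaction B has the more negative ΔH; |ΔH_A − ΔH_B| = 1017 kJ.

Reaction B, by 1017 kJ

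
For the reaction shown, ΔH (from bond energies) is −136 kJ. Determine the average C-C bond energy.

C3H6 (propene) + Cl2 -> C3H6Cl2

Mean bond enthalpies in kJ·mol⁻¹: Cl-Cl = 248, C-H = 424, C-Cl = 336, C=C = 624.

Let D be the C-C bond energy.
Σ(broken) = 1×D + 6×424 + 1×624 + 1×248 = 3416 + D
Σ(formed) = 2×D + 2×336 + 6×424 = 3216 + 2D
ΔH = Σ(broken) − Σ(formed) = (3416 + D) − (3216 + 2D) = +200 − D
Setting this equal to −136 kJ gives D = 336 kJ/mol.

D(C-C) ≈ 336 kJ/mol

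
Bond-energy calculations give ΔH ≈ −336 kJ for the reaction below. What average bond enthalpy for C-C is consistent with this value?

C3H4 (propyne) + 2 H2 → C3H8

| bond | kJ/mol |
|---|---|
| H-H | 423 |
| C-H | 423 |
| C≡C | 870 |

D(C-C) ≈ 360 kJ/mol

Let D be the C-C bond energy.
Σ(broken) = 1×870 + 1×D + 4×423 + 2×423 = 3408 + D
Σ(formed) = 2×D + 8×423 = 3384 + 2D
ΔH = Σ(broken) − Σ(formed) = (3408 + D) − (3384 + 2D) = +24 − D
Setting this equal to −336 kJ gives D = 360 kJ/mol.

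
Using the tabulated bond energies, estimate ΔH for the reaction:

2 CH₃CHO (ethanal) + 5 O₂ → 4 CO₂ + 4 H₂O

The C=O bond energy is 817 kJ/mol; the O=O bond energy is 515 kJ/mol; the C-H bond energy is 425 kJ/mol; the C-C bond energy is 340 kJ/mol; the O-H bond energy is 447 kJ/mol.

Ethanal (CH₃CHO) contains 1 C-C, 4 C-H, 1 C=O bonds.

Bonds broken (reactants):
  C-C: 2 × 340 = 680
  C-H: 8 × 425 = 3400
  C=O: 2 × 817 = 1634
  O=O: 5 × 515 = 2575
  Σ(broken) = 8289 kJ
Bonds formed (products):
  C=O: 8 × 817 = 6536
  O-H: 8 × 447 = 3576
  Σ(formed) = 10112 kJ
ΔH = Σ(broken) − Σ(formed) = 8289 − 10112 = −1823 kJ

ΔH ≈ −1823 kJ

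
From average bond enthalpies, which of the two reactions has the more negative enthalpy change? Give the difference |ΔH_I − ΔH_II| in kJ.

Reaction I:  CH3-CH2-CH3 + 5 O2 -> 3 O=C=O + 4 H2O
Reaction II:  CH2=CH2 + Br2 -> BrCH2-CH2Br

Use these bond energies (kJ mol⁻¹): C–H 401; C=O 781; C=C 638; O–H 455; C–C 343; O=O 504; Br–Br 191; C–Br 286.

Reaction I, by 1826 kJ

Reaction I:
  Bonds broken (reactants):
    C–C: 2 × 343 = 686
    C–H: 8 × 401 = 3208
    O=O: 5 × 504 = 2520
    Σ(broken) = 6414 kJ
  Bonds formed (products):
    C=O: 6 × 781 = 4686
    O–H: 8 × 455 = 3640
    Σ(formed) = 8326 kJ
  ΔH_I = 6414 − 8326 = −1912 kJ
Reaction II:
  Bonds broken (reactants):
    Br–Br: 1 × 191 = 191
    C–H: 4 × 401 = 1604
    C=C: 1 × 638 = 638
    Σ(broken) = 2433 kJ
  Bonds formed (products):
    C–Br: 2 × 286 = 572
    C–C: 1 × 343 = 343
    C–H: 4 × 401 = 1604
    Σ(formed) = 2519 kJ
  ΔH_II = 2433 − 2519 = −86 kJ
ΔH_I − ΔH_II = −1826 kJ, so reaction I has the more negative ΔH; |ΔH_I − ΔH_II| = 1826 kJ.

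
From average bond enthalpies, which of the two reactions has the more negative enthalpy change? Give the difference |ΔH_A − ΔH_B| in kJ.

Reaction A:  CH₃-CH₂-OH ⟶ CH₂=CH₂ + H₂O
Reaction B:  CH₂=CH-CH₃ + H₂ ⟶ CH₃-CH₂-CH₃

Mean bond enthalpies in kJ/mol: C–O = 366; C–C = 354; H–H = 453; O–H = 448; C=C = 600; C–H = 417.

Reaction A:
  Bonds broken (reactants):
    C–C: 1 × 354 = 354
    C–H: 5 × 417 = 2085
    C–O: 1 × 366 = 366
    O–H: 1 × 448 = 448
    Σ(broken) = 3253 kJ
  Bonds formed (products):
    C–H: 4 × 417 = 1668
    C=C: 1 × 600 = 600
    O–H: 2 × 448 = 896
    Σ(formed) = 3164 kJ
  ΔH_A = 3253 − 3164 = +89 kJ
Reaction B:
  Bonds broken (reactants):
    C–C: 1 × 354 = 354
    C–H: 6 × 417 = 2502
    C=C: 1 × 600 = 600
    H–H: 1 × 453 = 453
    Σ(broken) = 3909 kJ
  Bonds formed (products):
    C–C: 2 × 354 = 708
    C–H: 8 × 417 = 3336
    Σ(formed) = 4044 kJ
  ΔH_B = 3909 − 4044 = −135 kJ
ΔH_A − ΔH_B = +224 kJ, so reaction B has the more negative ΔH; |ΔH_A − ΔH_B| = 224 kJ.

Reaction B, by 224 kJ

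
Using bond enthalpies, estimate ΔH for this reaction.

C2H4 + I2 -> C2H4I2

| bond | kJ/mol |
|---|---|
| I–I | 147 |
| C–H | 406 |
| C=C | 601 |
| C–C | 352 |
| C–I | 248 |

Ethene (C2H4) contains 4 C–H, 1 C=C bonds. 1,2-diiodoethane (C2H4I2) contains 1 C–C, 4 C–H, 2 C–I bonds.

ΔH ≈ −100 kJ

Bonds broken (reactants):
  C–H: 4 × 406 = 1624
  C=C: 1 × 601 = 601
  I–I: 1 × 147 = 147
  Σ(broken) = 2372 kJ
Bonds formed (products):
  C–C: 1 × 352 = 352
  C–H: 4 × 406 = 1624
  C–I: 2 × 248 = 496
  Σ(formed) = 2472 kJ
ΔH = Σ(broken) − Σ(formed) = 2372 − 2472 = −100 kJ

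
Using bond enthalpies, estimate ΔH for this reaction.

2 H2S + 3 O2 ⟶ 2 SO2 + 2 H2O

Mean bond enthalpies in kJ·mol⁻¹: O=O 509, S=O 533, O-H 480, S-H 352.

ΔH ≈ −1117 kJ

Bonds broken (reactants):
  O=O: 3 × 509 = 1527
  S-H: 4 × 352 = 1408
  Σ(broken) = 2935 kJ
Bonds formed (products):
  O-H: 4 × 480 = 1920
  S=O: 4 × 533 = 2132
  Σ(formed) = 4052 kJ
ΔH = Σ(broken) − Σ(formed) = 2935 − 4052 = −1117 kJ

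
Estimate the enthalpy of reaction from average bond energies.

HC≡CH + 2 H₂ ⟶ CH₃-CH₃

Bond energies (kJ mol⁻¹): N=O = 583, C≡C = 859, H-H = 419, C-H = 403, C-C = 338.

Bonds broken (reactants):
  C≡C: 1 × 859 = 859
  C-H: 2 × 403 = 806
  H-H: 2 × 419 = 838
  Σ(broken) = 2503 kJ
Bonds formed (products):
  C-C: 1 × 338 = 338
  C-H: 6 × 403 = 2418
  Σ(formed) = 2756 kJ
ΔH = Σ(broken) − Σ(formed) = 2503 − 2756 = −253 kJ

ΔH ≈ −253 kJ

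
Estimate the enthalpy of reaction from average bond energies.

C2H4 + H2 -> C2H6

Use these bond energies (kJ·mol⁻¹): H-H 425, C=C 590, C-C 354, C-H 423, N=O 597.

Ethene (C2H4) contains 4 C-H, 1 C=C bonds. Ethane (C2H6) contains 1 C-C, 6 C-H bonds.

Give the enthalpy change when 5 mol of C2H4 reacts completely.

Bonds broken (reactants):
  C-H: 4 × 423 = 1692
  C=C: 1 × 590 = 590
  H-H: 1 × 425 = 425
  Σ(broken) = 2707 kJ
Bonds formed (products):
  C-C: 1 × 354 = 354
  C-H: 6 × 423 = 2538
  Σ(formed) = 2892 kJ
ΔH = Σ(broken) − Σ(formed) = 2707 − 2892 = −185 kJ
For 5× the reaction as written: 5 × (−185) = −925 kJ

ΔH = −925 kJ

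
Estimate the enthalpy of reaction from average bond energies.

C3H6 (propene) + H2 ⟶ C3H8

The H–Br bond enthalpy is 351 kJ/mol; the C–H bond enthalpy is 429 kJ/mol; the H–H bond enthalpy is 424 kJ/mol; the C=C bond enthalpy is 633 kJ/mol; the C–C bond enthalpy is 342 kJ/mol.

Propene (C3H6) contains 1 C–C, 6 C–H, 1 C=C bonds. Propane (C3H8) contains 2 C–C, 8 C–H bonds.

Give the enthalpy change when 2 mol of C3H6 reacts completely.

ΔH = −286 kJ

Bonds broken (reactants):
  C–C: 1 × 342 = 342
  C–H: 6 × 429 = 2574
  C=C: 1 × 633 = 633
  H–H: 1 × 424 = 424
  Σ(broken) = 3973 kJ
Bonds formed (products):
  C–C: 2 × 342 = 684
  C–H: 8 × 429 = 3432
  Σ(formed) = 4116 kJ
ΔH = Σ(broken) − Σ(formed) = 3973 − 4116 = −143 kJ
For 2× the reaction as written: 2 × (−143) = −286 kJ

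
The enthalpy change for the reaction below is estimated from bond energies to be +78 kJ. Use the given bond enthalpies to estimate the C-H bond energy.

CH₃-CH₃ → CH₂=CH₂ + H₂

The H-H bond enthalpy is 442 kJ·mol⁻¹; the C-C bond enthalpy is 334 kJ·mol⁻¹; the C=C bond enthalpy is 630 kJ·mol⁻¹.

D(C-H) ≈ 408 kJ/mol

Let D be the C-H bond energy.
Σ(broken) = 1×334 + 6×D = 334 + 6D
Σ(formed) = 4×D + 1×630 + 1×442 = 1072 + 4D
ΔH = Σ(broken) − Σ(formed) = (334 + 6D) − (1072 + 4D) = −738 + 2D
Setting this equal to +78 kJ gives 2D = 816, so D = 408 kJ/mol.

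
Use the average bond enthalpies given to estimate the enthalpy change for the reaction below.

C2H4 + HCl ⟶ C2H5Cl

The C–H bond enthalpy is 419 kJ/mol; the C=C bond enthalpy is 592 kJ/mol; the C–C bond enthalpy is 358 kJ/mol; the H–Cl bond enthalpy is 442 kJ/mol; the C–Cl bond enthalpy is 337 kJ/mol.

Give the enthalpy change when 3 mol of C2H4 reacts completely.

Bonds broken (reactants):
  C–H: 4 × 419 = 1676
  C=C: 1 × 592 = 592
  H–Cl: 1 × 442 = 442
  Σ(broken) = 2710 kJ
Bonds formed (products):
  C–C: 1 × 358 = 358
  C–Cl: 1 × 337 = 337
  C–H: 5 × 419 = 2095
  Σ(formed) = 2790 kJ
ΔH = Σ(broken) − Σ(formed) = 2710 − 2790 = −80 kJ
For 3× the reaction as written: 3 × (−80) = −240 kJ

ΔH = −240 kJ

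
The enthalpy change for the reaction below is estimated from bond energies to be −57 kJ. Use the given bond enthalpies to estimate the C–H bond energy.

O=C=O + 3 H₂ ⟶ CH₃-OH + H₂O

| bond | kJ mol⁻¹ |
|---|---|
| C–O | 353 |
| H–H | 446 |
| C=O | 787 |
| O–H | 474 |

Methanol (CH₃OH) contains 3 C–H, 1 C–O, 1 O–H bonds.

D(C–H) ≈ 398 kJ/mol

Let D be the C–H bond energy.
Σ(broken) = 2×787 + 3×446 = 2912
Σ(formed) = 3×D + 1×353 + 3×474 = 1775 + 3D
ΔH = Σ(broken) − Σ(formed) = (2912) − (1775 + 3D) = +1137 − 3D
Setting this equal to −57 kJ gives 3D = 1194, so D = 398 kJ/mol.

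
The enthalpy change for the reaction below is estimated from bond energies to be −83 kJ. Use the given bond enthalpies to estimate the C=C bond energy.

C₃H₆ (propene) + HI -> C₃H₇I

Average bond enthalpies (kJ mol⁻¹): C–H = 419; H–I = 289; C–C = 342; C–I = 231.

Let D be the C=C bond energy.
Σ(broken) = 1×342 + 6×419 + 1×D + 1×289 = 3145 + D
Σ(formed) = 2×342 + 7×419 + 1×231 = 3848
ΔH = Σ(broken) − Σ(formed) = (3145 + D) − (3848) = −703 + D
Setting this equal to −83 kJ gives D = 620 kJ/mol.

D(C=C) ≈ 620 kJ/mol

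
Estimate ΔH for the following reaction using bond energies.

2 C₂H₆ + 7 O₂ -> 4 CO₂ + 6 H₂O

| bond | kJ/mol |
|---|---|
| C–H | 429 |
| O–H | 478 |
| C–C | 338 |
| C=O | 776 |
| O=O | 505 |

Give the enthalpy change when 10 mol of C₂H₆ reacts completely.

ΔH = −12925 kJ

Bonds broken (reactants):
  C–C: 2 × 338 = 676
  C–H: 12 × 429 = 5148
  O=O: 7 × 505 = 3535
  Σ(broken) = 9359 kJ
Bonds formed (products):
  C=O: 8 × 776 = 6208
  O–H: 12 × 478 = 5736
  Σ(formed) = 11944 kJ
ΔH = Σ(broken) − Σ(formed) = 9359 − 11944 = −2585 kJ
For 5× the reaction as written: 5 × (−2585) = −12925 kJ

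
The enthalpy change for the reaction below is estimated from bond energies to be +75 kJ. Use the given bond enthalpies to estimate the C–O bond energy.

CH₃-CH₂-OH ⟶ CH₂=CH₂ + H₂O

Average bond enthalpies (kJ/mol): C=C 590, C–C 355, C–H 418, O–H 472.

D(C–O) ≈ 364 kJ/mol

Let D be the C–O bond energy.
Σ(broken) = 1×355 + 5×418 + 1×D + 1×472 = 2917 + D
Σ(formed) = 4×418 + 1×590 + 2×472 = 3206
ΔH = Σ(broken) − Σ(formed) = (2917 + D) − (3206) = −289 + D
Setting this equal to +75 kJ gives D = 364 kJ/mol.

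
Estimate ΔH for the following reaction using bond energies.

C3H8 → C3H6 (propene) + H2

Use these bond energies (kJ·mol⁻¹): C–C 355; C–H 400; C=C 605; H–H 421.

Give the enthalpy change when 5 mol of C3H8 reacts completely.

Bonds broken (reactants):
  C–C: 2 × 355 = 710
  C–H: 8 × 400 = 3200
  Σ(broken) = 3910 kJ
Bonds formed (products):
  C–C: 1 × 355 = 355
  C–H: 6 × 400 = 2400
  C=C: 1 × 605 = 605
  H–H: 1 × 421 = 421
  Σ(formed) = 3781 kJ
ΔH = Σ(broken) − Σ(formed) = 3910 − 3781 = +129 kJ
For 5× the reaction as written: 5 × (+129) = +645 kJ

ΔH = +645 kJ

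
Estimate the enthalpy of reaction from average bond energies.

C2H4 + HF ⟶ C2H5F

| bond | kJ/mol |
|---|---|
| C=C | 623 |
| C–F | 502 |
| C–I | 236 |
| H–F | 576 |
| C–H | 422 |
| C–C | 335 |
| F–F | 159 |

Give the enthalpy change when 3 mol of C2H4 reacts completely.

ΔH = −180 kJ

Bonds broken (reactants):
  C–H: 4 × 422 = 1688
  C=C: 1 × 623 = 623
  H–F: 1 × 576 = 576
  Σ(broken) = 2887 kJ
Bonds formed (products):
  C–C: 1 × 335 = 335
  C–F: 1 × 502 = 502
  C–H: 5 × 422 = 2110
  Σ(formed) = 2947 kJ
ΔH = Σ(broken) − Σ(formed) = 2887 − 2947 = −60 kJ
For 3× the reaction as written: 3 × (−60) = −180 kJ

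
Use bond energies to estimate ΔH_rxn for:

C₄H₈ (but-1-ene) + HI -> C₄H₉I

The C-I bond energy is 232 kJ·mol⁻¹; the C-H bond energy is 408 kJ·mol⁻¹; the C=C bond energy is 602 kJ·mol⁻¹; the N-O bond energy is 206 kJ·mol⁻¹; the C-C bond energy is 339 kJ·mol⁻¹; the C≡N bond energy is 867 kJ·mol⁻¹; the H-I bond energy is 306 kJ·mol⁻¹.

ΔH ≈ −71 kJ

Bonds broken (reactants):
  C-C: 2 × 339 = 678
  C-H: 8 × 408 = 3264
  C=C: 1 × 602 = 602
  H-I: 1 × 306 = 306
  Σ(broken) = 4850 kJ
Bonds formed (products):
  C-C: 3 × 339 = 1017
  C-H: 9 × 408 = 3672
  C-I: 1 × 232 = 232
  Σ(formed) = 4921 kJ
ΔH = Σ(broken) − Σ(formed) = 4850 − 4921 = −71 kJ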